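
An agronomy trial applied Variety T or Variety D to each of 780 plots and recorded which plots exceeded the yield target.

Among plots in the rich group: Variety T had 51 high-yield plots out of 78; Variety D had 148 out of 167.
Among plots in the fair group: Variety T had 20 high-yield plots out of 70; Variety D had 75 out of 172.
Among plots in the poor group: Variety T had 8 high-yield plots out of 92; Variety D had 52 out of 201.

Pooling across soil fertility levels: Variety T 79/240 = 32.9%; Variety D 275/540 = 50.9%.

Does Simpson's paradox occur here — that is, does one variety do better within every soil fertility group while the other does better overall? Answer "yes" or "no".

Within each soil fertility level (rich 65.4% vs 88.6%; fair 28.6% vs 43.6%; poor 8.7% vs 25.9%), Variety D has the higher rate every time. Pooled: 32.9% vs 50.9% — Variety D has the higher rate overall. They agree.

no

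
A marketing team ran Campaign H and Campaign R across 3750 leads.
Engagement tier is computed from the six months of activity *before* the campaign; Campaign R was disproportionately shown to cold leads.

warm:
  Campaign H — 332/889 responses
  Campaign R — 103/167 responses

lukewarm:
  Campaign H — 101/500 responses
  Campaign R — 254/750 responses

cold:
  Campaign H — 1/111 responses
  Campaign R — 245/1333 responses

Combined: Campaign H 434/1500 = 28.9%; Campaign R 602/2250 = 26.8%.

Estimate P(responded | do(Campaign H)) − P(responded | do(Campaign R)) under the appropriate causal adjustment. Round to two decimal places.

-0.18

Engagement tier differs across campaigns for reasons unrelated to any effect of the campaign itself, and it separately predicts the outcome — a classic confounder. We must compare within engagement tier levels.
Adjusting over the population distribution of engagement tier: 0.282·(0.373−0.617) + 0.333·(0.202−0.339) + 0.385·(0.009−0.184) = -0.181.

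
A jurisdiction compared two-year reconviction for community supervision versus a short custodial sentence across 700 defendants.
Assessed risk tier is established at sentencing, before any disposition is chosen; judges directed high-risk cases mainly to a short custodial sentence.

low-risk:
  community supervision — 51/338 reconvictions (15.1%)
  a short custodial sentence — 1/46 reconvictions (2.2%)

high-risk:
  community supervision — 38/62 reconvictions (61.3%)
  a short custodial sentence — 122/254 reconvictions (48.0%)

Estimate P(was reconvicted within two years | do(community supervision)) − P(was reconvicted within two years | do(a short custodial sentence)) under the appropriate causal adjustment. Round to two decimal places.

The assessed risk tier-specific comparison favours a short custodial sentence throughout, but the pooled figures favour community supervision. The question is whether to condition on assessed risk tier.
Assessed risk tier differs across dispositions for reasons unrelated to any effect of the disposition itself, and it separately predicts the outcome — a classic confounder. We must compare within assessed risk tier levels.
Adjusting over the population distribution of assessed risk tier: 0.549·(0.151−0.022) + 0.451·(0.613−0.480) = +0.131.

+0.13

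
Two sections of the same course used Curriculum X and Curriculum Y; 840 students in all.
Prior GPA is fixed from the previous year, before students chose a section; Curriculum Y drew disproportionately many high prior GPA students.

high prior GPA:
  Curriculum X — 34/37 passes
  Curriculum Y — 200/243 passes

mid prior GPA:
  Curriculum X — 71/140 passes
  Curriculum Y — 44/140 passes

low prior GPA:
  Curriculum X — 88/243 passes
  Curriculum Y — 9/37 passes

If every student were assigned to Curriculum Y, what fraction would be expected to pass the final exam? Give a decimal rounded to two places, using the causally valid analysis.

The prior GPA band-specific comparison favours Curriculum X throughout, but the pooled figures favour Curriculum Y. The question is whether to condition on prior GPA band.
Prior GPA band is set before the teaching method has any effect — it is not caused by the teaching method — and it independently drives the outcome. That makes it a confounder, so the causal comparison is within prior GPA band levels.
Standardising Curriculum Y to the population prior GPA band mix: 0.333·200/243 + 0.333·44/140 + 0.333·9/37 = 0.460.

0.46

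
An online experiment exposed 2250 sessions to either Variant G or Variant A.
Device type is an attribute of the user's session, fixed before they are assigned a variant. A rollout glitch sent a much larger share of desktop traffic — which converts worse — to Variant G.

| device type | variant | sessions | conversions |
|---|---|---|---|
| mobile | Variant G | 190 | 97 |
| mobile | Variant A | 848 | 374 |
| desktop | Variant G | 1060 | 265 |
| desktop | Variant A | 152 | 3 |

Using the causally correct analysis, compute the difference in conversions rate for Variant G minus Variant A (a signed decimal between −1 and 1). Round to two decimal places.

+0.16

The device type-specific comparison favours Variant G throughout, but the pooled figures favour Variant A. The question is whether to condition on device type.
The imbalance in device type arose from how sessions were allocated, not from anything the variant did; and device type independently affects the outcome. The pooled gap is confounded — condition on device type.
Adjusting over the population distribution of device type: 0.461·(0.511−0.441) + 0.539·(0.250−0.020) = +0.156.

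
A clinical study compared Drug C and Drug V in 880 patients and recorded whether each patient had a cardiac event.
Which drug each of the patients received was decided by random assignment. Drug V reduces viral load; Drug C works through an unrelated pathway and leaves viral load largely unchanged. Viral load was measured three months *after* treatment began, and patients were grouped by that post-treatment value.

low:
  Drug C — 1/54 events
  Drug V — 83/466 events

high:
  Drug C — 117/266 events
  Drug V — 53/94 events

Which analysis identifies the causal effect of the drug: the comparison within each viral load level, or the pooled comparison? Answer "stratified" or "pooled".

pooled

Within every viral load level Drug C has the lower rate, yet pooled Drug V does — Simpson's reversal.
Because the drug influences viral load, viral load is a post-treatment mediator, not a confounder. Stratifying on it would bias the estimate; the causal effect is the crude pooled difference.
Pooled: Drug C 36.9% vs Drug V 24.3%; Drug V is lower overall.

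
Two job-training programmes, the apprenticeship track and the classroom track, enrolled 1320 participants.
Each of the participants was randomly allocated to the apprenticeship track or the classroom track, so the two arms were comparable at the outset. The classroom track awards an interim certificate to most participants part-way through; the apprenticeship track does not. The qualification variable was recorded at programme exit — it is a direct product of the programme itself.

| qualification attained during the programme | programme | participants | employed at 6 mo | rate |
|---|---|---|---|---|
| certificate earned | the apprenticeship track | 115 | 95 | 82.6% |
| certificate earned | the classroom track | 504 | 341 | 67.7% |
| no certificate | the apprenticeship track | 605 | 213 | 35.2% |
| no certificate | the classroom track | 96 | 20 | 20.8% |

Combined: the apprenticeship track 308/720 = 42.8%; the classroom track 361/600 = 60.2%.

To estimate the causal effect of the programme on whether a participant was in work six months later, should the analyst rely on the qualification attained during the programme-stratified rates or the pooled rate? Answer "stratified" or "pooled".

pooled

Within every qualification attained during the programme level the apprenticeship track has the higher rate, yet pooled the classroom track does — Simpson's reversal.
Because the programme influences qualification attained during the programme, qualification attained during the programme is a post-treatment mediator, not a confounder. Stratifying on it would bias the estimate; the causal effect is the crude pooled difference.
Pooled: the apprenticeship track 42.8% vs the classroom track 60.2%; the classroom track is higher overall.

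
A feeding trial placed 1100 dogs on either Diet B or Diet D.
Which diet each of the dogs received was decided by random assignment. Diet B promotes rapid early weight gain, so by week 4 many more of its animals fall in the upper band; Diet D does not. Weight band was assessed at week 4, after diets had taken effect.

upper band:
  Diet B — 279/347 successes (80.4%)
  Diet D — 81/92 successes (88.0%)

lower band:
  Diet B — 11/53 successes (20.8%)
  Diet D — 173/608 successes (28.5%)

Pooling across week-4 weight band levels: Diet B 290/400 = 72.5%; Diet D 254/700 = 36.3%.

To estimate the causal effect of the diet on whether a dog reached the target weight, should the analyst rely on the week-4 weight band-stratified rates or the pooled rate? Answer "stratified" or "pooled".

pooled

The stratified and pooled comparisons disagree (Diet D wins within each week-4 weight band; Diet B wins overall), so the answer turns on the causal role of week-4 weight band.
Week-4 weight band lies on the pathway diet → week-4 weight band → outcome, so adjusting for it blocks the indirect effect. For the total causal effect of diet, use the unadjusted pooled rates.
Pooled: Diet B 72.5% vs Diet D 36.3%; Diet B is higher overall.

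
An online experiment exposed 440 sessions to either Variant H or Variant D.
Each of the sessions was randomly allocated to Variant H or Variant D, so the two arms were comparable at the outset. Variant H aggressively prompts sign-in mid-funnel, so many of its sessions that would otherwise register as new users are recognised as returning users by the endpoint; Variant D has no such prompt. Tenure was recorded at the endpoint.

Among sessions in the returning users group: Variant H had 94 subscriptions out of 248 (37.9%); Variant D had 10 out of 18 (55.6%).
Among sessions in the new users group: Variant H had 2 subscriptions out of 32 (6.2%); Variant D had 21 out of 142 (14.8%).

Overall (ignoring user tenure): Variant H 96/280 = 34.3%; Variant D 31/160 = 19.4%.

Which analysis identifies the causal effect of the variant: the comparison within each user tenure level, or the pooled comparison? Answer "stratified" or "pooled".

The user tenure-specific comparison favours Variant D throughout, but the pooled figures favour Variant H. The question is whether to condition on user tenure.
User tenure is recorded after the variant and is itself shifted by it — it sits on the causal path from variant to outcome. Conditioning on a mediator would strip out part of the effect we want; the pooled comparison gives the total causal effect.
Pooled: Variant H 34.3% vs Variant D 19.4%; Variant H is higher overall.

pooled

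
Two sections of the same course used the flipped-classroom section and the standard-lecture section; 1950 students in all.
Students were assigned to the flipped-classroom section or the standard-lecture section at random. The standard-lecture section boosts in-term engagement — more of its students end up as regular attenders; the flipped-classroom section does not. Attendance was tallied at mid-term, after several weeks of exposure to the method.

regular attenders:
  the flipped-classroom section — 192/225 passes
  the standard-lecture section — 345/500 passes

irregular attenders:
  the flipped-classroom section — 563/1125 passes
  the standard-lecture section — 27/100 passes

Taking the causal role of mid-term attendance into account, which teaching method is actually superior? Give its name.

the standard-lecture section

The mid-term attendance-specific comparison favours the flipped-classroom section throughout, but the pooled figures favour the standard-lecture section. The question is whether to condition on mid-term attendance.
Mid-term attendance is downstream of the teaching method. One should not condition on a consequence of treatment, so the overall rates are the right comparison.
Pooled: the flipped-classroom section 55.9% vs the standard-lecture section 62.0%; the standard-lecture section is higher overall.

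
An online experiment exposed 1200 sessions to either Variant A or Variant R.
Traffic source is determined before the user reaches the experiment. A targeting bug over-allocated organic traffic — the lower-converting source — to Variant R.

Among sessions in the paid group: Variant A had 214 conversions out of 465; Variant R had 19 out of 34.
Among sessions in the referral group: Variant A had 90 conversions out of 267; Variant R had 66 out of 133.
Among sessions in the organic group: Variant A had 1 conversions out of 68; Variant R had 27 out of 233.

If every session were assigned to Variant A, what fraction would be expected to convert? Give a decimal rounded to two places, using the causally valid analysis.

Traffic source satisfies the back-door criterion: it is not a descendant of the variant, and it blocks the spurious path from variant to outcome. Adjusting for it (i.e., using the within-traffic source rates) gives the causal effect.
Standardising Variant A to the population traffic source mix: 0.416·214/465 + 0.333·90/267 + 0.251·1/68 = 0.307.

0.31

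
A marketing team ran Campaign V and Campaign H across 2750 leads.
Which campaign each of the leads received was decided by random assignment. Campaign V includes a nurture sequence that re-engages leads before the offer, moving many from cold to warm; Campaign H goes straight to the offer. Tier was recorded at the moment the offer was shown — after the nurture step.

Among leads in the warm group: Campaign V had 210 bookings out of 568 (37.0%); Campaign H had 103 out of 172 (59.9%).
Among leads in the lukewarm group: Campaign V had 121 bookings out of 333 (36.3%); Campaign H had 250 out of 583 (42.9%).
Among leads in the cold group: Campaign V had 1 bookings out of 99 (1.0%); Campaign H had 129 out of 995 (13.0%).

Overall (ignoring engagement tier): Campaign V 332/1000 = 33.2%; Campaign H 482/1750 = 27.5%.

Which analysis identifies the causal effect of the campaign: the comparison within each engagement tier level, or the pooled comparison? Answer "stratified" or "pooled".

pooled

Engagement tier here is a post-treatment variable shaped by the campaign; conditioning on it would introduce bias rather than remove it. The overall comparison is the causal one.
Pooled: Campaign V 33.2% vs Campaign H 27.5%; Campaign V is higher overall.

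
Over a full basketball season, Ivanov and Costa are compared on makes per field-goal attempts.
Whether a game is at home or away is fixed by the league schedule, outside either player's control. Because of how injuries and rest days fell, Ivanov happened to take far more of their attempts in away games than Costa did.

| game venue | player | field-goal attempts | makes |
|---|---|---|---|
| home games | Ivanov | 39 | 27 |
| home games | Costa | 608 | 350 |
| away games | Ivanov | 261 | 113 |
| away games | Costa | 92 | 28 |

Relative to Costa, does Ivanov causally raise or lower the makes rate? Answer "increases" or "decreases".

Game venue satisfies the back-door criterion: it is not a descendant of the player, and it blocks the spurious path from player to outcome. Adjusting for it (i.e., using the within-game venue rates) gives the causal effect.
Within each level — home games: 69.2% vs 57.6%; away games: 43.3% vs 30.4% — Ivanov is higher every time.

increases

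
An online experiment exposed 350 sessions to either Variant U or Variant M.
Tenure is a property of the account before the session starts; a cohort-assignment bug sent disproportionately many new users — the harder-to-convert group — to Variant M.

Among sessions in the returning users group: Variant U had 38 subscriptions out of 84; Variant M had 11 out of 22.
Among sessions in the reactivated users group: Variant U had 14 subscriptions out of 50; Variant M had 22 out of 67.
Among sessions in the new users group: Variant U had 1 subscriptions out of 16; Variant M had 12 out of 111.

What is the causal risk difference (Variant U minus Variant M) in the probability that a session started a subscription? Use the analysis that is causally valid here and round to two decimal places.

-0.05

The user tenure-specific comparison favours Variant M throughout, but the pooled figures favour Variant U. The question is whether to condition on user tenure.
User tenure is set before the variant has any effect — it is not caused by the variant — and it independently drives the outcome. That makes it a confounder, so the causal comparison is within user tenure levels.
Adjusting over the population distribution of user tenure: 0.303·(0.452−0.500) + 0.334·(0.280−0.328) + 0.363·(0.062−0.108) = -0.047.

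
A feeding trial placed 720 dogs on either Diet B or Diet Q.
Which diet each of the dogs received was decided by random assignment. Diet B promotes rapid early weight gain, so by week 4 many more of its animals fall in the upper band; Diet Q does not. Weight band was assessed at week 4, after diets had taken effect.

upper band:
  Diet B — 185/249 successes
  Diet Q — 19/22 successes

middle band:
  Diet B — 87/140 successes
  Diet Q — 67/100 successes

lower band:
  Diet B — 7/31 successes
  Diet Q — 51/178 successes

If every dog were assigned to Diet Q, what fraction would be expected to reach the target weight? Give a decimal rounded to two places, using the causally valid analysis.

0.46

The stratified and pooled comparisons disagree (Diet Q wins within each week-4 weight band; Diet B wins overall), so the answer turns on the causal role of week-4 weight band.
Week-4 weight band lies on the pathway diet → week-4 weight band → outcome, so adjusting for it blocks the indirect effect. For the total causal effect of diet, use the unadjusted pooled rates.
So P(outcome | do(Diet Q)) is just the pooled rate for Diet Q: 137/300 = 0.457.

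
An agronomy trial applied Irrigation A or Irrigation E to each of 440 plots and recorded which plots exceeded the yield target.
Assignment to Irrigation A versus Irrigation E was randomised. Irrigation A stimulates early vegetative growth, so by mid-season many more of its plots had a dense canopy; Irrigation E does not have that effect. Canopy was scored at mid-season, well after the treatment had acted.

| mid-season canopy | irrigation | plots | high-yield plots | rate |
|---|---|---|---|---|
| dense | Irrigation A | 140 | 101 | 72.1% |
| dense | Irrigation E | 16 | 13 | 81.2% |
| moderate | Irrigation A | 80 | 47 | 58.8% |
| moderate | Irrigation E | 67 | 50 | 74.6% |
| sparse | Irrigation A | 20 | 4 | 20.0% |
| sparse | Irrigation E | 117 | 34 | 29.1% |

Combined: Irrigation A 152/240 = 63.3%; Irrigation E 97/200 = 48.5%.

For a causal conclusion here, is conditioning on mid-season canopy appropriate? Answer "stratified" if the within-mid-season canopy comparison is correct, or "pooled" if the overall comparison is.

The mid-season canopy-specific comparison favours Irrigation E throughout, but the pooled figures favour Irrigation A. The question is whether to condition on mid-season canopy.
Mid-season canopy is downstream of the irrigation. One should not condition on a consequence of treatment, so the overall rates are the right comparison.
Pooled: Irrigation A 63.3% vs Irrigation E 48.5%; Irrigation A is higher overall.

pooled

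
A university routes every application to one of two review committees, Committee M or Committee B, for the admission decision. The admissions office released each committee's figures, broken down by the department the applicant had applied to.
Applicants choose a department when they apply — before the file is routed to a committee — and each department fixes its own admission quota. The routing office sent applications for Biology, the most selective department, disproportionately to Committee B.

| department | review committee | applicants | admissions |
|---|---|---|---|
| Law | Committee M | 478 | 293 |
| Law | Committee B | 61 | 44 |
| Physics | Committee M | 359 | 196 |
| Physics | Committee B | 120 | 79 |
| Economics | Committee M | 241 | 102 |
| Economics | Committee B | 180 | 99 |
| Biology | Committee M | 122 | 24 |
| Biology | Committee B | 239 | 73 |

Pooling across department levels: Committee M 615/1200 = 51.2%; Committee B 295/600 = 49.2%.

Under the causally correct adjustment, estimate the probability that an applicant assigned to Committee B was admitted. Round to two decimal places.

Committee B is higher inside every department stratum but Committee M is higher in aggregate. Whether to stratify depends on how department relates to the review committee.
The imbalance in department arose from how applicants were allocated, not from anything the review committee did; and department independently affects the outcome. The pooled gap is confounded — condition on department.
Standardising Committee B to the population department mix: 0.299·44/61 + 0.266·79/120 + 0.234·99/180 + 0.201·73/239 = 0.581.

0.58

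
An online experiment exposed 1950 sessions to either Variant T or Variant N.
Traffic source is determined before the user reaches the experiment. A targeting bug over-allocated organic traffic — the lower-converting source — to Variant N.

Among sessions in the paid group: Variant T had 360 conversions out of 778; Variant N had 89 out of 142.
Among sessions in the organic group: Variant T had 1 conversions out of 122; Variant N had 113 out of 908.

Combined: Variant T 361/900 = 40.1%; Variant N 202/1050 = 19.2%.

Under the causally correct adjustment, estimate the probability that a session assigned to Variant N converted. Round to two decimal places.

Within every traffic source level Variant N has the higher rate, yet pooled Variant T does — Simpson's reversal.
Traffic source satisfies the back-door criterion: it is not a descendant of the variant, and it blocks the spurious path from variant to outcome. Adjusting for it (i.e., using the within-traffic source rates) gives the causal effect.
Standardising Variant N to the population traffic source mix: 0.472·89/142 + 0.528·113/908 = 0.361.

0.36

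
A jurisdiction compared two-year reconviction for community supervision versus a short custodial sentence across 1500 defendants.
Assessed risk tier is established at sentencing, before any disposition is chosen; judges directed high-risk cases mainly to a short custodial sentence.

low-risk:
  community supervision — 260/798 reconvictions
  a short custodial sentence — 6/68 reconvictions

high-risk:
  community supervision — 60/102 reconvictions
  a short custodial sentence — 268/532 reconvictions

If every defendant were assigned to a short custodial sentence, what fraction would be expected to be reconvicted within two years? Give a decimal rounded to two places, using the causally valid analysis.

0.26

Here assessed risk tier is a common cause — it drives both which disposition a case falls under and the outcome. The crude comparison mixes populations; the stratum-specific rates are the causally relevant ones.
Standardising a short custodial sentence to the population assessed risk tier mix: 0.577·6/68 + 0.423·268/532 = 0.264.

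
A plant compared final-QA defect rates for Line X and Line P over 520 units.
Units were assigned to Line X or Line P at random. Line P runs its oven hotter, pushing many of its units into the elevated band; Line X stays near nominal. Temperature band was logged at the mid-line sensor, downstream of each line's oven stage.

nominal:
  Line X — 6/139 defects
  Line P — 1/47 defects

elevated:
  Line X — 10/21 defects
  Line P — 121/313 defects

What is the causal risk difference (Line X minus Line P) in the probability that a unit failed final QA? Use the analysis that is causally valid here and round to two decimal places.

-0.24

The stratified and pooled comparisons disagree (Line P wins within each in-process temperature band; Line X wins overall), so the answer turns on the causal role of in-process temperature band.
The distribution of in-process temperature band is itself part of what the line does — it is an intermediate outcome. Holding it fixed would remove that part of the effect; the total effect is the pooled difference.
The causal difference is the pooled difference: 0.100 − 0.339 = -0.239.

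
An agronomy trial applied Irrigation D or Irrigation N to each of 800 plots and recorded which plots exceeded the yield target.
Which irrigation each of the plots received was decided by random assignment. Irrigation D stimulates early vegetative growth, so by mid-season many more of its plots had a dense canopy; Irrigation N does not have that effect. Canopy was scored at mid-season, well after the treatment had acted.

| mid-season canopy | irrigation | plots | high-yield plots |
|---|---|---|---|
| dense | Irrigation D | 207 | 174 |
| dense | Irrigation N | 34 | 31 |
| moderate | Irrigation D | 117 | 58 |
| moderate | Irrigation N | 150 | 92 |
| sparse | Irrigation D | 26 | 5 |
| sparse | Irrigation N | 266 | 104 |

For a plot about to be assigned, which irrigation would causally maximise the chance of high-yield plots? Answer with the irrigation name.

Within every mid-season canopy level Irrigation N has the higher rate, yet pooled Irrigation D does — Simpson's reversal.
Mid-season canopy here is a post-treatment variable shaped by the irrigation; conditioning on it would introduce bias rather than remove it. The overall comparison is the causal one.
Pooled: Irrigation D 67.7% vs Irrigation N 50.4%; Irrigation D is higher overall.

Irrigation D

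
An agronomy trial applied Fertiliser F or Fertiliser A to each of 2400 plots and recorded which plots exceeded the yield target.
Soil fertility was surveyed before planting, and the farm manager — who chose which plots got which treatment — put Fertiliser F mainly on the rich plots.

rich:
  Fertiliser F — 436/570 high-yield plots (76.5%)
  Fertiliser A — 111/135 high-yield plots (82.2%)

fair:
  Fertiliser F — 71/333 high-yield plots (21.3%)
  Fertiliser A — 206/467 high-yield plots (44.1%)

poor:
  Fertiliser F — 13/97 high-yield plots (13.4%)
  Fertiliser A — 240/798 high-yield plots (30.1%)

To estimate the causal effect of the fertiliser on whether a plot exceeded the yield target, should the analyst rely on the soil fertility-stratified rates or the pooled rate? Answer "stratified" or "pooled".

stratified

The imbalance in soil fertility arose from how plots were allocated, not from anything the fertiliser did; and soil fertility independently affects the outcome. The pooled gap is confounded — condition on soil fertility.
Within each level — rich: 76.5% vs 82.2%; fair: 21.3% vs 44.1%; poor: 13.4% vs 30.1% — Fertiliser A is higher every time.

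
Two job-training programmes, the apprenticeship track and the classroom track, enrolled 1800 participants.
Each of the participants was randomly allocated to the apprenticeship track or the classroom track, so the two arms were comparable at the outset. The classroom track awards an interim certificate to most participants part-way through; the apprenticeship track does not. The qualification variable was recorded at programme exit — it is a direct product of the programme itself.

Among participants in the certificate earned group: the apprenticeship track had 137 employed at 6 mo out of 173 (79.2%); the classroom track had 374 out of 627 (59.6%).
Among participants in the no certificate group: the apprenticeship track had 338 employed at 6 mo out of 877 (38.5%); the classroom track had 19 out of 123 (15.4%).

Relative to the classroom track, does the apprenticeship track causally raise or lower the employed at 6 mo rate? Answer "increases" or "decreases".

The stratified and pooled comparisons disagree (the apprenticeship track wins within each qualification attained during the programme; the classroom track wins overall), so the answer turns on the causal role of qualification attained during the programme.
Because the programme influences qualification attained during the programme, qualification attained during the programme is a post-treatment mediator, not a confounder. Stratifying on it would bias the estimate; the causal effect is the crude pooled difference.
Pooled: the apprenticeship track 45.2% vs the classroom track 52.4%; the classroom track is higher overall.

decreases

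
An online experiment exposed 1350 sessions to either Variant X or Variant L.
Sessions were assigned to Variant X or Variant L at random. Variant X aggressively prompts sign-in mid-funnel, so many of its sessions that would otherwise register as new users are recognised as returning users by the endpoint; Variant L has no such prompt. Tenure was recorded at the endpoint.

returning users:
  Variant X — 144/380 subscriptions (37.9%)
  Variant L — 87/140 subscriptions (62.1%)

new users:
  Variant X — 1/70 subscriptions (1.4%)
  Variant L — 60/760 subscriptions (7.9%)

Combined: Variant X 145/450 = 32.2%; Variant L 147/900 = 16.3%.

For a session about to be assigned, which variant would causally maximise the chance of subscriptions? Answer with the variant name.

Variant X

User tenure is recorded after the variant and is itself shifted by it — it sits on the causal path from variant to outcome. Conditioning on a mediator would strip out part of the effect we want; the pooled comparison gives the total causal effect.
Pooled: Variant X 32.2% vs Variant L 16.3%; Variant X is higher overall.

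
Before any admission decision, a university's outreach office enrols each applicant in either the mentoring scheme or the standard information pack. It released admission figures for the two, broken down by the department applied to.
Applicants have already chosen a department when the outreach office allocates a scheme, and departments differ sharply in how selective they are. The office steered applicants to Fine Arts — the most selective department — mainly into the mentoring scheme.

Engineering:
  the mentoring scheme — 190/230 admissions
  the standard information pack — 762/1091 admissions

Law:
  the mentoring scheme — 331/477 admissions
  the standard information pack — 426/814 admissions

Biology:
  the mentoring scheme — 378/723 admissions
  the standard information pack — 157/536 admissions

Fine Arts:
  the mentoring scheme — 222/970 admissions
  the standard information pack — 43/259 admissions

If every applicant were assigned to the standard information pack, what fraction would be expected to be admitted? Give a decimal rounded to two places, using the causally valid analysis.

Since department is a pre-existing factor (not a product of the outreach scheme) and it affects the outcome on its own, it is a confounder. The stratified rates, not the pooled rate, identify the causal effect.
Standardising the standard information pack to the population department mix: 0.259·762/1091 + 0.253·426/814 + 0.247·157/536 + 0.241·43/259 = 0.426.

0.43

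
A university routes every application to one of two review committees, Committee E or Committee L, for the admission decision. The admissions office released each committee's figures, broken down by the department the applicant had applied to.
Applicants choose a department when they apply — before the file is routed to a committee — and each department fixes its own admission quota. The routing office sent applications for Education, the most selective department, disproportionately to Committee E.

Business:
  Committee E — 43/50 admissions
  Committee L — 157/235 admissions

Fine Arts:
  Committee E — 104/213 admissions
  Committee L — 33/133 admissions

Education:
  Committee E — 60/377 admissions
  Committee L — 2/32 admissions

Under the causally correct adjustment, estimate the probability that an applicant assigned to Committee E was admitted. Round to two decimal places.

0.46

Department is set before the review committee has any effect — it is not caused by the review committee — and it independently drives the outcome. That makes it a confounder, so the causal comparison is within department levels.
Standardising Committee E to the population department mix: 0.274·43/50 + 0.333·104/213 + 0.393·60/377 = 0.461.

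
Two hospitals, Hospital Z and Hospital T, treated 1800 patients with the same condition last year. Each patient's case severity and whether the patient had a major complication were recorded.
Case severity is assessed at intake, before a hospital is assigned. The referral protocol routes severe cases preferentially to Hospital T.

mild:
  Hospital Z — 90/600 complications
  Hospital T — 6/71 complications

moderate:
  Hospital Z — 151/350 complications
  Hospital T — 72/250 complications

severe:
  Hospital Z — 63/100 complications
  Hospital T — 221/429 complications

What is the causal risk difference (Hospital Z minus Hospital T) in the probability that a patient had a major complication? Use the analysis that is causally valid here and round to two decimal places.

+0.11

Since case severity is a pre-existing factor (not a product of the hospital) and it affects the outcome on its own, it is a confounder. The stratified rates, not the pooled rate, identify the causal effect.
Adjusting over the population distribution of case severity: 0.373·(0.150−0.085) + 0.333·(0.431−0.288) + 0.294·(0.630−0.515) = +0.106.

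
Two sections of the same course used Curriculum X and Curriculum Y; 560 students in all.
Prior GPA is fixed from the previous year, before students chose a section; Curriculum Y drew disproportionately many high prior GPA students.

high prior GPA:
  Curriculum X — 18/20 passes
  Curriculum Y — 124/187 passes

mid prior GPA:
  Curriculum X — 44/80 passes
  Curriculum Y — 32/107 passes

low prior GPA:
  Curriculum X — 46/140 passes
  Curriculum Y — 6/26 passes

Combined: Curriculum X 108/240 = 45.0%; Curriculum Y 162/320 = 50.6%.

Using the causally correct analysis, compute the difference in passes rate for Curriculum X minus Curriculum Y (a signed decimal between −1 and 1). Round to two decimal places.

+0.20

Curriculum X is higher inside every prior GPA band stratum but Curriculum Y is higher in aggregate. Whether to stratify depends on how prior GPA band relates to the teaching method.
Nothing the teaching method does changes prior GPA band; the imbalance is an allocation artefact. With prior GPA band also predicting the outcome, the pooled figure is confounded, and the within-stratum comparison is the causal one.
Adjusting over the population distribution of prior GPA band: 0.370·(0.900−0.663) + 0.334·(0.550−0.299) + 0.296·(0.329−0.231) = +0.200.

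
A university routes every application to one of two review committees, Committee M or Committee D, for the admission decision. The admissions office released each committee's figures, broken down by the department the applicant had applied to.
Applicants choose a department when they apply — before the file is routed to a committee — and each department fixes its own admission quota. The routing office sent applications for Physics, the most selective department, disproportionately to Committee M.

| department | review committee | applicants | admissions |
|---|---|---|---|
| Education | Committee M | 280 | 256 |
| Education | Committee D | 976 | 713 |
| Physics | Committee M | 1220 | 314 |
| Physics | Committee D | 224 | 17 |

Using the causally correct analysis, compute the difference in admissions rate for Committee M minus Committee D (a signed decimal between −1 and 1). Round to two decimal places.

Committee M is higher inside every department stratum but Committee D is higher in aggregate. Whether to stratify depends on how department relates to the review committee.
Department satisfies the back-door criterion: it is not a descendant of the review committee, and it blocks the spurious path from review committee to outcome. Adjusting for it (i.e., using the within-department rates) gives the causal effect.
Adjusting over the population distribution of department: 0.465·(0.914−0.731) + 0.535·(0.257−0.076) = +0.183.

+0.18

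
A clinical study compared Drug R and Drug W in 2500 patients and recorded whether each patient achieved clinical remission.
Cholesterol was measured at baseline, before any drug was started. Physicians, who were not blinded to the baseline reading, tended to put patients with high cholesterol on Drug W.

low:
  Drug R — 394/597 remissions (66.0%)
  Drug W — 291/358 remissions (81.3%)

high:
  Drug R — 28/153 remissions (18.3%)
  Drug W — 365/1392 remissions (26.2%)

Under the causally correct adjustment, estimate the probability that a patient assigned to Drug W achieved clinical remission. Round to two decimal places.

0.47

Here cholesterol is a common cause — it drives both which drug a case falls under and the outcome. The crude comparison mixes populations; the stratum-specific rates are the causally relevant ones.
Standardising Drug W to the population cholesterol mix: 0.382·291/358 + 0.618·365/1392 = 0.473.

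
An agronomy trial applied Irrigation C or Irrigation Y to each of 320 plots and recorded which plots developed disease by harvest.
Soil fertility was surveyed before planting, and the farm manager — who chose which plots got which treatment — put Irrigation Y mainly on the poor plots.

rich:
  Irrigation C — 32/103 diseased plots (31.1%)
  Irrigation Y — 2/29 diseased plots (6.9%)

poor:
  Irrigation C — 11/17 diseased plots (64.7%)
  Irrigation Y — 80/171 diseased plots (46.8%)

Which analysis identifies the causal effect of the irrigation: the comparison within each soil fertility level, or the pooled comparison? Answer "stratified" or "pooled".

stratified

Since soil fertility is a pre-existing factor (not a product of the irrigation) and it affects the outcome on its own, it is a confounder. The stratified rates, not the pooled rate, identify the causal effect.
Within each level — rich: 31.1% vs 6.9%; poor: 64.7% vs 46.8% — Irrigation Y is lower every time.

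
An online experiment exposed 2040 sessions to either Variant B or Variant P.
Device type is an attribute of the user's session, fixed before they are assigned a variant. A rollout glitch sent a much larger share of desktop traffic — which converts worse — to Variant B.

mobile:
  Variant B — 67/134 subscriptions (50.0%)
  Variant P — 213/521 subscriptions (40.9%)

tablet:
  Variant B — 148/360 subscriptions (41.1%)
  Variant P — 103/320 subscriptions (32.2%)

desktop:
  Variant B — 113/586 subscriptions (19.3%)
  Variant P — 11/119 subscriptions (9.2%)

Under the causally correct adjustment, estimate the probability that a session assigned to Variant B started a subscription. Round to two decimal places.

Since device type is a pre-existing factor (not a product of the variant) and it affects the outcome on its own, it is a confounder. The stratified rates, not the pooled rate, identify the causal effect.
Standardising Variant B to the population device type mix: 0.321·67/134 + 0.333·148/360 + 0.346·113/586 = 0.364.

0.36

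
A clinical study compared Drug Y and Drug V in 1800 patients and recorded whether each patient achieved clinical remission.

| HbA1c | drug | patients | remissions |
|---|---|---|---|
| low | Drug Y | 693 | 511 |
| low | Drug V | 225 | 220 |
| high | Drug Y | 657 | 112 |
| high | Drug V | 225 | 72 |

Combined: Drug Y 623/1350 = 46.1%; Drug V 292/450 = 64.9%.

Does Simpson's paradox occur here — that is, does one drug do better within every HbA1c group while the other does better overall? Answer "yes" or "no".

Within each HbA1c level (low 73.7% vs 97.8%; high 17.0% vs 32.0%), Drug V has the higher rate every time. Pooled: 46.1% vs 64.9% — Drug V has the higher rate overall. They agree.

no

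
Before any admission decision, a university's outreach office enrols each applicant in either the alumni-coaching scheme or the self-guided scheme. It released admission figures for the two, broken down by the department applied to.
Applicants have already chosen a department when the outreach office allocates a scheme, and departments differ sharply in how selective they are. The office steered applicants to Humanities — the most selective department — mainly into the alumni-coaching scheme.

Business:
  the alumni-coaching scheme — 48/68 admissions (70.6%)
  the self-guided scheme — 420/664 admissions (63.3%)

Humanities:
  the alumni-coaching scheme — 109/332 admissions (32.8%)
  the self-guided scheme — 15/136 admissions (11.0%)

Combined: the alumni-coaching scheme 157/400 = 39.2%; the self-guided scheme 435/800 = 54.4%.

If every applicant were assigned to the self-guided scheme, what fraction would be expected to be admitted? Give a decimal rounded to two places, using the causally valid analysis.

0.43

The stratified and pooled comparisons disagree (the alumni-coaching scheme wins within each department; the self-guided scheme wins overall), so the answer turns on the causal role of department.
Department differs across outreach schemes for reasons unrelated to any effect of the outreach scheme itself, and it separately predicts the outcome — a classic confounder. We must compare within department levels.
Standardising the self-guided scheme to the population department mix: 0.610·420/664 + 0.390·15/136 = 0.429.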